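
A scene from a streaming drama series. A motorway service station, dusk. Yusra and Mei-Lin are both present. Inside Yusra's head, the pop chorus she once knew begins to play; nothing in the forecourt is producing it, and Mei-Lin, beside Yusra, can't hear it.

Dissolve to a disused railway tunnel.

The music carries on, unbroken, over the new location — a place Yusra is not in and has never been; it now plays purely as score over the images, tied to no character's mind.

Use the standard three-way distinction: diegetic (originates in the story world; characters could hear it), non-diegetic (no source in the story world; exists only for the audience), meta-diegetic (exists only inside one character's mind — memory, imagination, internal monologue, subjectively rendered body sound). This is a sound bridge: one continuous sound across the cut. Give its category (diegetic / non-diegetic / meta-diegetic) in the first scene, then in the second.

Scene one: the music exists only inside Yusra's mind; Mei-Lin can't hear it → meta-diegetic.
Scene two: it's detached from Yusra entirely and plays over unrelated images with no in-world source — conventional underscore → non-diegetic.

meta-diegetic, non-diegetic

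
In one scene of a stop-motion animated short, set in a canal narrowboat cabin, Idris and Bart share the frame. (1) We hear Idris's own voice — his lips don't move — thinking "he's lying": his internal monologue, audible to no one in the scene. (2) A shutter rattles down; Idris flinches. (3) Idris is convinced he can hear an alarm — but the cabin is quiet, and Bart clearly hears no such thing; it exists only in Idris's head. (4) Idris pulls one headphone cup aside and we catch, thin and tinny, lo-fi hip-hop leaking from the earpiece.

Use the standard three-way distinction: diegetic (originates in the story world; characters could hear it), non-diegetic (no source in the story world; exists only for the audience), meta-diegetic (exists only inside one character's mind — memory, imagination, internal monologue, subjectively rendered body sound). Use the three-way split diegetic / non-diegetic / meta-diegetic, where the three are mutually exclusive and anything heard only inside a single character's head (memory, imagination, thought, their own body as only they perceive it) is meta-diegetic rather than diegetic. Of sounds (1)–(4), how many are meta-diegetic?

2

(1) internal monologue — inside Idris's mind, not spoken into the scene → meta-diegetic.
(2) a shutter is a real object/event in the scene's world → diegetic.
(3) Idris alone 'hears' it — an imagined sound, not present in the space → meta-diegetic.
(4) the headphones are an on-screen source → diegetic.
Meta-diegetic: (1), (3) — that's 2.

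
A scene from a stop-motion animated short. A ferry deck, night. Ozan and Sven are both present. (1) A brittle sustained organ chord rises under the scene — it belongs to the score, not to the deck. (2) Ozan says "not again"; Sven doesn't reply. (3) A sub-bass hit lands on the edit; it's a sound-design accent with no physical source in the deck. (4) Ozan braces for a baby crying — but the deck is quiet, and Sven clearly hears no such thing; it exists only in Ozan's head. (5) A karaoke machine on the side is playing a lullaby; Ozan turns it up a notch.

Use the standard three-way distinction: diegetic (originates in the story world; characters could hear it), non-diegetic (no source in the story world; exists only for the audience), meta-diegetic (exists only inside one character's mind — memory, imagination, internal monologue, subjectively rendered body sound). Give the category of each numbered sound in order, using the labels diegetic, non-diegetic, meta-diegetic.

(1) is non-diegetic: score with no on-screen or off-screen source; it exists for the audience alone.
(2) spoken by a character present in the story world → diegetic.
Sound (3): nothing in the scene produces it; it's an accent added for the audience, so non-diegetic.
Sound (4): Ozan alone 'hears' it — an imagined sound, not present in the space, so meta-diegetic.
Sound (5): the music comes from an on-screen device that Ozan responds to, so diegetic.

non-diegetic, diegetic, non-diegetic, meta-diegetic, diegetic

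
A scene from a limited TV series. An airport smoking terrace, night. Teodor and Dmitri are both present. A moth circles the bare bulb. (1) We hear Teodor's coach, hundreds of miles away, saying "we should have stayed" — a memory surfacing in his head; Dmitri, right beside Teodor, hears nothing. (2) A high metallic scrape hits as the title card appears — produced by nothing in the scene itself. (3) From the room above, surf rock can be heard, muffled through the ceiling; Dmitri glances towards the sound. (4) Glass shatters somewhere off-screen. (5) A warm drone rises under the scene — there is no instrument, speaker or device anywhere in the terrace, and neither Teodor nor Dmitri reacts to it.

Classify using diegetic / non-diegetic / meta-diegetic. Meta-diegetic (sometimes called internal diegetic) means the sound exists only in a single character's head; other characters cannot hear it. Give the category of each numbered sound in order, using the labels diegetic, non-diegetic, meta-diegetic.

meta-diegetic, non-diegetic, diegetic, diegetic, non-diegetic

(1) it's Teodor's recollection rendered as sound; the other character can't hear it → meta-diegetic.
(2) an editorial stinger — it belongs to the cut, not the story world → non-diegetic.
Sound (3): the music has an off-screen but real-world source and a character hears it, so diegetic.
(4) the sound comes from glass physically present in the location → diegetic.
(5) score with no on-screen or off-screen source; it exists for the audience alone → non-diegetic.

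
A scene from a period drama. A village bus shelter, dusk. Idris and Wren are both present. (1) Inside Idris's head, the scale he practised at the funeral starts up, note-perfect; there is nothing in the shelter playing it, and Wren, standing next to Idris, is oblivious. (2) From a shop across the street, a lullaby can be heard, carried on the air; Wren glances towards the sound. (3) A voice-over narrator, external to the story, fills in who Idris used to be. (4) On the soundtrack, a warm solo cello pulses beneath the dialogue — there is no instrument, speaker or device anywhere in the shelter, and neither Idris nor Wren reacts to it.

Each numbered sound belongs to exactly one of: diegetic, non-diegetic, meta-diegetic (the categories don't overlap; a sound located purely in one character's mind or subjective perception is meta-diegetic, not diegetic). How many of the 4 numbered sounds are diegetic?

(1) it lives in Idris's subjectivity, not in the shelter → meta-diegetic.
(2) off-screen diegetic: the source is out of frame but still in the story's space → diegetic.
Sound (3): external voice-over — not a character, not heard by anyone in the scene, so non-diegetic.
Sound (4): score with no on-screen or off-screen source; it exists for the audience alone, so non-diegetic.
Diegetic: (2) — that's 1.

1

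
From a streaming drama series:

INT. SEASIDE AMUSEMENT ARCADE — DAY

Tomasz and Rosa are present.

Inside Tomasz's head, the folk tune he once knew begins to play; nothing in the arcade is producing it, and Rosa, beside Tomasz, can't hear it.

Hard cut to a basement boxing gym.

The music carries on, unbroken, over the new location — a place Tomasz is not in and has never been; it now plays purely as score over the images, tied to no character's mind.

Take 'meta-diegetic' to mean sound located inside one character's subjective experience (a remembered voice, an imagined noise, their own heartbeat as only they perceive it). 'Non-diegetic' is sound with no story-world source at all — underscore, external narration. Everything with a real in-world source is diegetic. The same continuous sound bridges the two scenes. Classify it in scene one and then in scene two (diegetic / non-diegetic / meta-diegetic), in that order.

meta-diegetic, non-diegetic

Scene one: the music exists only inside Tomasz's mind; Rosa can't hear it → meta-diegetic.
Scene two: it's detached from Tomasz entirely and plays over unrelated images with no in-world source — conventional underscore → non-diegetic.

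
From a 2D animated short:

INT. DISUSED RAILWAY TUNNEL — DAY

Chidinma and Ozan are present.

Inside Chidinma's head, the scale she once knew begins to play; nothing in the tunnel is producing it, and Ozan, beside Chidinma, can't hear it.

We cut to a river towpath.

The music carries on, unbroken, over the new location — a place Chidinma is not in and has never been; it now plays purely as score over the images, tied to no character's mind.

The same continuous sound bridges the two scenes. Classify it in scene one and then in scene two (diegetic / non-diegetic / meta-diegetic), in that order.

Scene one: the music exists only inside Chidinma's mind; Ozan can't hear it → meta-diegetic.
Scene two: it's detached from Chidinma entirely and plays over unrelated images with no in-world source — conventional underscore → non-diegetic.

meta-diegetic, non-diegetic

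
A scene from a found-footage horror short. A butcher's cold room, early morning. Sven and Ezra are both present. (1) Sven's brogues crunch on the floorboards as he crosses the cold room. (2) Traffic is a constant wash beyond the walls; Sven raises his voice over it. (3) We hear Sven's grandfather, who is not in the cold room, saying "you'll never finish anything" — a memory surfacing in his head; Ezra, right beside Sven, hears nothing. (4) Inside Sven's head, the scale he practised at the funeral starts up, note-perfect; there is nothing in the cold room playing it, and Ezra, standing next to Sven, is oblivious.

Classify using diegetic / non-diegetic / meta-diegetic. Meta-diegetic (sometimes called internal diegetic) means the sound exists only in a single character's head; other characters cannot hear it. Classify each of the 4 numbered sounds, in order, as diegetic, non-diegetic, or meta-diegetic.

Sound (1): it's the physical sound of Sven moving in the space, so diegetic.
(2) ambient/room sound belonging to the story's physical space → diegetic.
Sound (3): a remembered line, private to Sven — not present in the room, not audible to Ezra, so meta-diegetic.
Sound (4): it lives in Sven's subjectivity, not in the cold room, so meta-diegetic.

diegetic, diegetic, meta-diegetic, meta-diegetic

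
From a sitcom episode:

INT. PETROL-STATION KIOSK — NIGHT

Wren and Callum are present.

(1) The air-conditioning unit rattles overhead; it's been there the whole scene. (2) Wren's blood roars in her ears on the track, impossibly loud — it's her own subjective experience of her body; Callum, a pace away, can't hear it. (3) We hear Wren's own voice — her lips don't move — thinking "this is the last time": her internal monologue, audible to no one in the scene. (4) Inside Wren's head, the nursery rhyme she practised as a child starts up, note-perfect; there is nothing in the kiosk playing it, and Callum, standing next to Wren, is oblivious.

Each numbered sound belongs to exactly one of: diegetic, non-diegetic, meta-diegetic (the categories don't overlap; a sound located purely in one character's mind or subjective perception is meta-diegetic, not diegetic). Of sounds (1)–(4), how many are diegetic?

1

Sound (1): ambient/room sound belonging to the story's physical space, so diegetic.
(2) a subjective body sound — Wren's private perception, inaudible to Callum → meta-diegetic.
(3) internal monologue — inside Wren's mind, not spoken into the scene → meta-diegetic.
Sound (4): remembered music, private to Wren — Callum is oblivious because it isn't in the room, so meta-diegetic.
So 1 of the 4 is diegetic: (1).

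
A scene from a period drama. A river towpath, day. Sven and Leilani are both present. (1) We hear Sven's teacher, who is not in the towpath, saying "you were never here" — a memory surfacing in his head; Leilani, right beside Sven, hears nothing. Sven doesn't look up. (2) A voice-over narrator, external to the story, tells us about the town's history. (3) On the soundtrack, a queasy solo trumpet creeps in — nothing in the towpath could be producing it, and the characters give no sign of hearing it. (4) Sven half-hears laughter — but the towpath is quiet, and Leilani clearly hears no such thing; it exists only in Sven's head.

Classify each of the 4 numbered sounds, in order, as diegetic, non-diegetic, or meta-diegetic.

(1) is meta-diegetic: the voice is a memory playing only inside Sven's mind; Leilani can't hear it.
Sound (2): commentary laid over the scene from outside the fiction, so non-diegetic.
(3) is non-diegetic: it has no source in the story world and no character can hear it — it's underscore.
(4) is meta-diegetic: the sound is imagined by Sven; nothing in the story world is producing it and Leilani can't hear it.

meta-diegetic, non-diegetic, non-diegetic, meta-diegetic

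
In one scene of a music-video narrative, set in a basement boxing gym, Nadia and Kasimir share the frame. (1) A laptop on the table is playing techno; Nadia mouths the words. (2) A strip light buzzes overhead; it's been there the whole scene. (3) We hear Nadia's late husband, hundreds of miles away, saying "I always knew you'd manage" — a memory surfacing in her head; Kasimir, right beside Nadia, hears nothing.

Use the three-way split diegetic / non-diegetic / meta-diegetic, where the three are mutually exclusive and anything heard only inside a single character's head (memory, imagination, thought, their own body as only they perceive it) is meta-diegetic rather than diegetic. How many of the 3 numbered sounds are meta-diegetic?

(1) is diegetic: a laptop is a physical source in the scene and Nadia reacts to it.
(2) ambient/room sound belonging to the story's physical space → diegetic.
(3) it's Nadia's recollection rendered as sound; the other character can't hear it → meta-diegetic.
So 1 of the 3 is meta-diegetic: (3).

1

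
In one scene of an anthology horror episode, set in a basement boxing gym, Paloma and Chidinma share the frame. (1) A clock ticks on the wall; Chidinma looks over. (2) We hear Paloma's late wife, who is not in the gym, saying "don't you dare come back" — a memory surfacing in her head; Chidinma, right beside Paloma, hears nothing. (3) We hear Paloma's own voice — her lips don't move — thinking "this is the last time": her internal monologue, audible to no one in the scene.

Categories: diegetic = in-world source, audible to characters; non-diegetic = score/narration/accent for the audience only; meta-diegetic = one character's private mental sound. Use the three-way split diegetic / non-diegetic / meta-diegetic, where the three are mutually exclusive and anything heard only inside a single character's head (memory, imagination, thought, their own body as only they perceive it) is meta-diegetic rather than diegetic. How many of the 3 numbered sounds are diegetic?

(1) an in-world source (a clock); characters could hear it → diegetic.
(2) a remembered line, private to Paloma — not present in the room, not audible to Chidinma → meta-diegetic.
(3) it's Paloma's unspoken thought, heard only by the audience via her subjectivity → meta-diegetic.
Diegetic: (1) — that's 1.

1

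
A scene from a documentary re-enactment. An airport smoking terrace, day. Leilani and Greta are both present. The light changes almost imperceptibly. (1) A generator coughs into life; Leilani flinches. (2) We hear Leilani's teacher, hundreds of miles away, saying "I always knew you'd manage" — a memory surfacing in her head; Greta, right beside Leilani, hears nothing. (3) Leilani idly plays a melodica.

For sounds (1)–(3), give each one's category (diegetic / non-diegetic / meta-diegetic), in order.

(1) an in-world source (a generator); characters could hear it → diegetic.
(2) is meta-diegetic: a remembered line, private to Leilani — not present in the room, not audible to Greta.
(3) Leilani is producing the music live, in the story world → diegetic.

diegetic, meta-diegetic, diegetic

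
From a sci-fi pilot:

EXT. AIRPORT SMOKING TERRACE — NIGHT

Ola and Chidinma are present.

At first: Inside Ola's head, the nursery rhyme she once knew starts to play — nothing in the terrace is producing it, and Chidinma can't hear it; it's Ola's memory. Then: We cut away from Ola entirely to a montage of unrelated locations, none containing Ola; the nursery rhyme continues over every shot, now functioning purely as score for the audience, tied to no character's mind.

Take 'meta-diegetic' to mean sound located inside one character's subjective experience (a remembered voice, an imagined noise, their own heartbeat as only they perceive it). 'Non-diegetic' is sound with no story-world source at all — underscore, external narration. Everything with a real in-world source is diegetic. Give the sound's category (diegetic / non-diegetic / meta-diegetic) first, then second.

First: the music lives inside Ola's mind alone; Chidinma can't hear it → meta-diegetic.
Second: once it plays over shots Ola isn't in, detached from any character's subjectivity, it's conventional underscore → non-diegetic.

meta-diegetic, non-diegetic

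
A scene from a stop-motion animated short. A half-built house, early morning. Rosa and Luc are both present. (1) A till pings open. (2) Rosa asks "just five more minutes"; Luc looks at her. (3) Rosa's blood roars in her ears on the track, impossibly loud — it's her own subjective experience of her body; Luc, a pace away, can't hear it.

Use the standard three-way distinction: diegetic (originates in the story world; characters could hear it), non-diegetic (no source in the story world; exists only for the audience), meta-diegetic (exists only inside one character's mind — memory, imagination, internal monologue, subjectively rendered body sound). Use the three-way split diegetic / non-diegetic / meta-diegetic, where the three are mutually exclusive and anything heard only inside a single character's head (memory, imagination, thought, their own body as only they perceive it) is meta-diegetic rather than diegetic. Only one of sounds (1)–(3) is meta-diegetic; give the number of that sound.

Sound (1): a till is a real object/event in the scene's world, so diegetic.
Sound (2): on-screen dialogue — Rosa speaks and Luc is there to hear, so diegetic.
(3) a subjective body sound — Rosa's private perception, inaudible to Luc → meta-diegetic.
Only (3) is meta-diegetic.

3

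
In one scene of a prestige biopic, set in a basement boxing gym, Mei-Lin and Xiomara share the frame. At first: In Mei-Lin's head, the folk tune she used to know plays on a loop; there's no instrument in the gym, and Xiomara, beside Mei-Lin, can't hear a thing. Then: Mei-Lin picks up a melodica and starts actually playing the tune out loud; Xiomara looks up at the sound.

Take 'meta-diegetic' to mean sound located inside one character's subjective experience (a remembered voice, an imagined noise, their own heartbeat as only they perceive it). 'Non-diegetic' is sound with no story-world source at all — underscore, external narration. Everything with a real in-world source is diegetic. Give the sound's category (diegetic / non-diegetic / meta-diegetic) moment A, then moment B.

meta-diegetic, diegetic

Moment A: the tune exists only as Mei-Lin's private memory; Xiomara can't hear it → meta-diegetic.
Moment B: Mei-Lin is now producing it live on a melodica, in the room, and Xiomara hears it → diegetic.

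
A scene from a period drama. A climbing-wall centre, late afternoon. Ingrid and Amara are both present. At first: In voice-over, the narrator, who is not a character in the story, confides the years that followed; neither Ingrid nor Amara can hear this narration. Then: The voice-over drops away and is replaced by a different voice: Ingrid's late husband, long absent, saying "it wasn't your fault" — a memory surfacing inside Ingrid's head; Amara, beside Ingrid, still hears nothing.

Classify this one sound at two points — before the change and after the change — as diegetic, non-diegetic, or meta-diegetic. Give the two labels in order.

Before the change: the external narrator addresses only the audience — outside the story world → non-diegetic.
After the change: the replacement voice is a memory inside Ingrid's mind specifically → meta-diegetic.

non-diegetic, meta-diegetic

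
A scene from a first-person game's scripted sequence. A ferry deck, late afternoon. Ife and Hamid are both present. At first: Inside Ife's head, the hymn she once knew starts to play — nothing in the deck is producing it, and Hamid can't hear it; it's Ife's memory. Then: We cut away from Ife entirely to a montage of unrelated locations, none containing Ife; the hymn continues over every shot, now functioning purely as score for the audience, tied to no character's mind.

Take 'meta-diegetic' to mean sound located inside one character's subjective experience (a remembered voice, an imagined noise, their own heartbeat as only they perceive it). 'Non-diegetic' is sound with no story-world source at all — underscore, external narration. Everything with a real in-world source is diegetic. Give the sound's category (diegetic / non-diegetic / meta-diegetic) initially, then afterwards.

Initially: the music lives inside Ife's mind alone; Hamid can't hear it → meta-diegetic.
Afterwards: once it plays over shots Ife isn't in, detached from any character's subjectivity, it's conventional underscore → non-diegetic.

meta-diegetic, non-diegetic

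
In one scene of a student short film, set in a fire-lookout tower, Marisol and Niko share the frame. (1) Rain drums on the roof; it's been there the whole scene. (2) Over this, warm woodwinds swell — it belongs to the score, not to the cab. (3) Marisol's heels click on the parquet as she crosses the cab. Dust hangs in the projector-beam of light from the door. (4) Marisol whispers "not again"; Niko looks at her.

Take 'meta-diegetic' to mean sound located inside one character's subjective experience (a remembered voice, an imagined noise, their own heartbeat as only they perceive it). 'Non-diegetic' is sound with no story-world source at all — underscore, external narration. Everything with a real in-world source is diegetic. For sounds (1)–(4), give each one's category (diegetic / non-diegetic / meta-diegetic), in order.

diegetic, non-diegetic, diegetic, diegetic

(1) is diegetic: it's the actual ambient sound of the location.
(2) is non-diegetic: nothing in the cab produces it and the characters don't hear it — pure soundtrack.
(3) is diegetic: a character's body making contact with the set — an in-world sound.
(4) spoken by a character present in the story world → diegetic.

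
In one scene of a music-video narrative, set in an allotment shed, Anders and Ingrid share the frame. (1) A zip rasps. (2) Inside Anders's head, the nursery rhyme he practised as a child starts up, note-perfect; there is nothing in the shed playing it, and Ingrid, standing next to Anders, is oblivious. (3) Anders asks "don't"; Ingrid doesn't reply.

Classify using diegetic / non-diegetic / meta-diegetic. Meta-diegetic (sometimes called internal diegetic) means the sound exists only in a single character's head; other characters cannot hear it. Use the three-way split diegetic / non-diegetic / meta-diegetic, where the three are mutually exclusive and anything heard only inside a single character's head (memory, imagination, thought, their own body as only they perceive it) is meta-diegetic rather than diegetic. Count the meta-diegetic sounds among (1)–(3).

1

(1) is diegetic: an in-world source (a zip); characters could hear it.
(2) is meta-diegetic: remembered music, private to Anders — Ingrid is oblivious because it isn't in the room.
Sound (3): Anders is a character speaking aloud in the scene, so diegetic.
Meta-diegetic: (2) — that's 1.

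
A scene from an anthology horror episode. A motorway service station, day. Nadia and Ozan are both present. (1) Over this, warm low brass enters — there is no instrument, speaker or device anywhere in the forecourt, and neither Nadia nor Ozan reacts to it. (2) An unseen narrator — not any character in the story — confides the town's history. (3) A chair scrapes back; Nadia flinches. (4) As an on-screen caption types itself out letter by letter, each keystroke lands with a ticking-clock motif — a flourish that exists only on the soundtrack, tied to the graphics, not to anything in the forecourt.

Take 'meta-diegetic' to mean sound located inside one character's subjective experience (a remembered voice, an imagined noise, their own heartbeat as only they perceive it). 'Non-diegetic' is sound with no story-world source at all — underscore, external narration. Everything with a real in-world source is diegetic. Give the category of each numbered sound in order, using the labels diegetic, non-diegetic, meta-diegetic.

(1) nothing in the forecourt produces it and the characters don't hear it — pure soundtrack → non-diegetic.
Sound (2): commentary laid over the scene from outside the fiction, so non-diegetic.
(3) the sound comes from a chair physically present in the location → diegetic.
(4) is non-diegetic: the caption isn't part of the story world, so neither is the sound tied to it.

non-diegetic, non-diegetic, diegetic, non-diegetic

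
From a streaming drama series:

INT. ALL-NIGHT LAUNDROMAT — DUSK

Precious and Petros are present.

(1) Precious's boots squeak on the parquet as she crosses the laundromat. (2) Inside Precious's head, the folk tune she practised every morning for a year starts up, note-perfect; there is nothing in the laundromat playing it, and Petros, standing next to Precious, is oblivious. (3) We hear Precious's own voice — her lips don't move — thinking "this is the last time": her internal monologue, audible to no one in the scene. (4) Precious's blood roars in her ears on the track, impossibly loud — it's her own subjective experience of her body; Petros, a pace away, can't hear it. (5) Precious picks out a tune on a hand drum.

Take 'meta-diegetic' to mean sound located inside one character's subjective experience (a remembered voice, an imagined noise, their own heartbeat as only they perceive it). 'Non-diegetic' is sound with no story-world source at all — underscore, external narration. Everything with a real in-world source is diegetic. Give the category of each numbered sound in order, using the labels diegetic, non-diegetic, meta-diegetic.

(1) it's the physical sound of Precious moving in the space → diegetic.
Sound (2): the music is a memory playing inside Precious's mind alone; no real-world source, Petros can't hear it, so meta-diegetic.
Sound (3): internal monologue — inside Precious's mind, not spoken into the scene, so meta-diegetic.
Sound (4): it's Precious's internal bodily sensation rendered as sound; only Precious 'hears' it, so meta-diegetic.
Sound (5): a character is playing a hand drum on screen, so diegetic.

diegetic, meta-diegetic, meta-diegetic, meta-diegetic, diegetic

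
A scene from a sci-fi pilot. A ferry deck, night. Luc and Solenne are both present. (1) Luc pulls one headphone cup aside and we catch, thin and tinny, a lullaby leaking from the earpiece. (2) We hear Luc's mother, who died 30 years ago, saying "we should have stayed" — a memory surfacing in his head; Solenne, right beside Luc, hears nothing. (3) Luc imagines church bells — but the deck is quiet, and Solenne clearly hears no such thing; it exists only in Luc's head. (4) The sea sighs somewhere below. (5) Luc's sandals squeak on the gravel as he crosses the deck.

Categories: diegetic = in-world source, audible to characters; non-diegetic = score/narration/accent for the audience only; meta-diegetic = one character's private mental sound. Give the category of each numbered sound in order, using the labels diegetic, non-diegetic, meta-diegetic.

(1) is diegetic: it's leaking from a physical pair of headphones in the scene.
Sound (2): the voice is a memory playing only inside Luc's mind; Solenne can't hear it, so meta-diegetic.
Sound (3): Luc alone 'hears' it — an imagined sound, not present in the space, so meta-diegetic.
(4) is diegetic: ambient/room sound belonging to the story's physical space.
Sound (5): a character's body making contact with the set — an in-world sound, so diegetic.

diegetic, meta-diegetic, meta-diegetic, diegetic, diegetic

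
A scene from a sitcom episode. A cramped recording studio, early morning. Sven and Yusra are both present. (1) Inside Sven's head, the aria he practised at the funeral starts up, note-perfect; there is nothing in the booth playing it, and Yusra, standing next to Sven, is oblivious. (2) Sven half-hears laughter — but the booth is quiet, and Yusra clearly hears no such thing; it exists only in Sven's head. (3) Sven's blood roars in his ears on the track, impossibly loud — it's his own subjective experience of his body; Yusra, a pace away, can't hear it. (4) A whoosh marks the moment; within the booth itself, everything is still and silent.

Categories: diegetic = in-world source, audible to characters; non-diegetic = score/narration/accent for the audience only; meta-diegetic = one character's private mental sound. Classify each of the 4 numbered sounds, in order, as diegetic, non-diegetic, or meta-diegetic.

meta-diegetic, meta-diegetic, meta-diegetic, non-diegetic

(1) it lives in Sven's subjectivity, not in the booth → meta-diegetic.
(2) subjective to Sven: the booth is silent and Yusra hears nothing → meta-diegetic.
(3) is meta-diegetic: it's Sven's internal bodily sensation rendered as sound; only Sven 'hears' it.
Sound (4): an editorial stinger — it belongs to the cut, not the story world, so non-diegetic.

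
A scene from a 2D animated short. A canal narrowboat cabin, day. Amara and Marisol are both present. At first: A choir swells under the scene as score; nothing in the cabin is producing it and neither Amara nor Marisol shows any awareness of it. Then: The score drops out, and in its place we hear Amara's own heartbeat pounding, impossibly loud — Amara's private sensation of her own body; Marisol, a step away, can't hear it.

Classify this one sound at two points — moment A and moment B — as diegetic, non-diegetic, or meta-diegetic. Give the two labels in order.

non-diegetic, meta-diegetic

Moment A: underscore with no in-world source, inaudible to the characters → non-diegetic.
Moment B: the body sound is Amara's subjective perception alone — Marisol can't hear it → meta-diegetic.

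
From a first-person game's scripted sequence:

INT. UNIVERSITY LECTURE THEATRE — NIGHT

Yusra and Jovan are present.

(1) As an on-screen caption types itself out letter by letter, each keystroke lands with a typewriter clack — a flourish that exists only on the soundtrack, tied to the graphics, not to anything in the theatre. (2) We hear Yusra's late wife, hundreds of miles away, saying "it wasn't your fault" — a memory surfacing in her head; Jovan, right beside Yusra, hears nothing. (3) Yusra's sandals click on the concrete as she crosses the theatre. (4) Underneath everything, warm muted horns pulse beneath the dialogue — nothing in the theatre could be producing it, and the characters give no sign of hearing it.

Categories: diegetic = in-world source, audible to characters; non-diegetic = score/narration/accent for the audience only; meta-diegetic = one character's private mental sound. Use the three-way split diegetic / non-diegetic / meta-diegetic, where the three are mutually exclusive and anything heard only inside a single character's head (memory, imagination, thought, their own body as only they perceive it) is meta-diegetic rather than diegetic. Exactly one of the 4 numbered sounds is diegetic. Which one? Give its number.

(1) is non-diegetic: it accompanies on-screen graphics, not anything inside the story world.
(2) is meta-diegetic: it's Yusra's recollection rendered as sound; the other character can't hear it.
(3) a character's body making contact with the set — an in-world sound → diegetic.
(4) is non-diegetic: nothing in the theatre produces it and the characters don't hear it — pure soundtrack.
Only (3) is diegetic.

3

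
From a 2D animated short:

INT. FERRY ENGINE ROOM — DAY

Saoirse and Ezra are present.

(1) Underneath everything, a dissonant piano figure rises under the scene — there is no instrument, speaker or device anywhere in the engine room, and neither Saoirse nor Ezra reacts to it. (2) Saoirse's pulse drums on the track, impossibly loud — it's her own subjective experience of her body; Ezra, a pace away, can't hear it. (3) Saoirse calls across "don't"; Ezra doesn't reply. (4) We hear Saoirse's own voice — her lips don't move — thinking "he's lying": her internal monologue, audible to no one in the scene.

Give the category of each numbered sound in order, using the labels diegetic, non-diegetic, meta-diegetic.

non-diegetic, meta-diegetic, diegetic, meta-diegetic

(1) nothing in the engine room produces it and the characters don't hear it — pure soundtrack → non-diegetic.
(2) it's Saoirse's internal bodily sensation rendered as sound; only Saoirse 'hears' it → meta-diegetic.
Sound (3): spoken by a character present in the story world, so diegetic.
(4) is meta-diegetic: Saoirse's thought-voice: a private mental sound no other character can hear.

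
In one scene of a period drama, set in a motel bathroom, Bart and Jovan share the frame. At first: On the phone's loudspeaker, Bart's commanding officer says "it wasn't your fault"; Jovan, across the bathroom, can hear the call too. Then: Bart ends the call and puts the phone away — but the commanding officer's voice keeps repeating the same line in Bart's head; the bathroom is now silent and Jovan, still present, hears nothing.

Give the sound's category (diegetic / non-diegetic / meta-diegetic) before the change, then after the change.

diegetic, meta-diegetic

Before the change: the loudspeaker is an in-world source; both Bart and Jovan hear the call → diegetic.
After the change: with the phone off, the voice continues only as Bart's private mental replay — Jovan can't hear it → meta-diegetic.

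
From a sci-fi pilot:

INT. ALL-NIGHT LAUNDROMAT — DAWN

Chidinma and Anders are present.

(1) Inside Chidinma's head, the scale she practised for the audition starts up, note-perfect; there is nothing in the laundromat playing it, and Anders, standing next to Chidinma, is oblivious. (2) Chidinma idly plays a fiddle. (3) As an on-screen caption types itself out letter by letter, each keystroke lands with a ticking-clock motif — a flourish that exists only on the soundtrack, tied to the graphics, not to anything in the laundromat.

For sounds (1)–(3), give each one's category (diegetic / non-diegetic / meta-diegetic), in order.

meta-diegetic, diegetic, non-diegetic

(1) is meta-diegetic: the music is a memory playing inside Chidinma's mind alone; no real-world source, Anders can't hear it.
(2) Chidinma is producing the music live, in the story world → diegetic.
(3) is non-diegetic: the caption isn't part of the story world, so neither is the sound tied to it.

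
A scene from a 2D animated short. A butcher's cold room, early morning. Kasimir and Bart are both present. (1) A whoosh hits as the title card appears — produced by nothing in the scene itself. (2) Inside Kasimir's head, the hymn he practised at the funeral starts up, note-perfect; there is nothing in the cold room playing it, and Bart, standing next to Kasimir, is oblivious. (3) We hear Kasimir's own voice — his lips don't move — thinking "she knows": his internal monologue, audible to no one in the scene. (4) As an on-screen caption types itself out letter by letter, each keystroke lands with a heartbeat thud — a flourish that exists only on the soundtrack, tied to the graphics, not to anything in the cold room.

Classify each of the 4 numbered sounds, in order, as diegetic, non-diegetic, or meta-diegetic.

non-diegetic, meta-diegetic, meta-diegetic, non-diegetic

Sound (1): it's a sound-design accent with no in-world source; no one in the scene can hear it, so non-diegetic.
Sound (2): it lives in Kasimir's subjectivity, not in the cold room, so meta-diegetic.
(3) is meta-diegetic: Kasimir's thought-voice: a private mental sound no other character can hear.
(4) it accompanies on-screen graphics, not anything inside the story world → non-diegetic.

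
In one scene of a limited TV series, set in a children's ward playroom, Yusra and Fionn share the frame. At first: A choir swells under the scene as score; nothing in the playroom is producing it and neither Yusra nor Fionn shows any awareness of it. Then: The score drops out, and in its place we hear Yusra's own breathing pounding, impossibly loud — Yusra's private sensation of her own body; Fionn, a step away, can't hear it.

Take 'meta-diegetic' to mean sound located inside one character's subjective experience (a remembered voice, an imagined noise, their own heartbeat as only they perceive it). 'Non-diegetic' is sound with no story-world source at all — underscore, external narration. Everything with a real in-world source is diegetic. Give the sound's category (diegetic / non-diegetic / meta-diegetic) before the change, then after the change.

non-diegetic, meta-diegetic

Before the change: underscore with no in-world source, inaudible to the characters → non-diegetic.
After the change: the body sound is Yusra's subjective perception alone — Fionn can't hear it → meta-diegetic.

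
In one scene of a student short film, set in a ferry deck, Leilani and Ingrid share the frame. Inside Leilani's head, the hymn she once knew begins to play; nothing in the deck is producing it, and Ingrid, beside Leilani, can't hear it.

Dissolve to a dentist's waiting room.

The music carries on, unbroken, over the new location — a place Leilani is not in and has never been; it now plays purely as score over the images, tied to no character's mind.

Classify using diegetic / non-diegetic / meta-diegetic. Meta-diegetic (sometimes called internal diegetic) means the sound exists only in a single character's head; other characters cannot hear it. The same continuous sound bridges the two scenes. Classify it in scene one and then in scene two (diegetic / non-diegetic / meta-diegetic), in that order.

meta-diegetic, non-diegetic

Scene one: the music exists only inside Leilani's mind; Ingrid can't hear it → meta-diegetic.
Scene two: it's detached from Leilani entirely and plays over unrelated images with no in-world source — conventional underscore → non-diegetic.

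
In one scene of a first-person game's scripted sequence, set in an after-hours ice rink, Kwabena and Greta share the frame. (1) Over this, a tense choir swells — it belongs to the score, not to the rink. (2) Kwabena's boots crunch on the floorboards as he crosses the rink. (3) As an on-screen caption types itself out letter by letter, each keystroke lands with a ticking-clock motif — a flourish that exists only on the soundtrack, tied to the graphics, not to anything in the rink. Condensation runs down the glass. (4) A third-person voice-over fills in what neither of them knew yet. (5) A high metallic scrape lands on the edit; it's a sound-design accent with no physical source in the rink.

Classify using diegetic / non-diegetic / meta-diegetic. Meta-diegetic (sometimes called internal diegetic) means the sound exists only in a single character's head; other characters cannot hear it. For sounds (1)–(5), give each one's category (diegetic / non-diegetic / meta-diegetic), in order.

non-diegetic, diegetic, non-diegetic, non-diegetic, non-diegetic

Sound (1): nothing in the rink produces it and the characters don't hear it — pure soundtrack, so non-diegetic.
Sound (2): it's the physical sound of Kwabena moving in the space, so diegetic.
(3) is non-diegetic: sound married to a title/caption — outside the diegesis by definition.
(4) is non-diegetic: external voice-over — not a character, not heard by anyone in the scene.
(5) is non-diegetic: nothing in the scene produces it; it's an accent added for the audience.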